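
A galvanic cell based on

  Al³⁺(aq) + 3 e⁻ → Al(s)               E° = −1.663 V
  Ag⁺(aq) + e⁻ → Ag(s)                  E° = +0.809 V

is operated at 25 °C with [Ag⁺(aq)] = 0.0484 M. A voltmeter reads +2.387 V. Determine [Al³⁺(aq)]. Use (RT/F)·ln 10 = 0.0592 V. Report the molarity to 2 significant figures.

2.3 M

Ag⁺/Ag is the cathode (higher E°); E°cell = +0.809 − (−1.663) = +2.472 V with n = 3.
Since E = E° − (0.0592/n)·log Q, log Q = n(E° − E)/0.0592 = 4.307.
The balanced reaction is 3 Ag⁺(aq) + Al(s) → 3 Ag(s) + Al³⁺(aq), so Q = [Al³⁺(aq)] / [Ag⁺(aq)]^3.
Isolating [Al³⁺(aq)] in Q = 10^{4.307} yields log [Al³⁺(aq)] = 0.362, i.e. 2.3 M.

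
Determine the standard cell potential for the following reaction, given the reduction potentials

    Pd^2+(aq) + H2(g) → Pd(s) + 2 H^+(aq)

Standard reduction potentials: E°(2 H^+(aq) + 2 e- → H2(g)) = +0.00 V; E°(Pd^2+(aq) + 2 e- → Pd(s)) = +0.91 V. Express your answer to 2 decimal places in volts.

+0.91 V

In the reaction as written, Pd^2+(aq) is reduced (cathode) and H^+(aq) is produced by oxidation at the anode.
E°cell = E°(cathode) − E°(anode) = +0.91 − (+0.00) = +0.91 V.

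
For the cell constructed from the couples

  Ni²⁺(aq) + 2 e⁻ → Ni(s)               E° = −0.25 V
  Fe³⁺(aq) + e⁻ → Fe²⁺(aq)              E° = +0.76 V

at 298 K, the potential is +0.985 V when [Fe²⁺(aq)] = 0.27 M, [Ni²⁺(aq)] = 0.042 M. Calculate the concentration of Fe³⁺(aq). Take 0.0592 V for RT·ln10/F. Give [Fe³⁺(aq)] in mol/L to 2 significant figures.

0.021 M

With Fe³⁺/Fe²⁺ at the cathode and Ni²⁺/Ni at the anode, E°cell = +0.76 − (−0.25) = +1.01 V (n = 2).
Since E = E° − (0.0592/n)·log Q, log Q = n(E° − E)/0.0592 = 0.845.
For 2 Fe³⁺(aq) + Ni(s) → 2 Fe²⁺(aq) + Ni²⁺(aq), the reaction quotient is Q = ([Fe²⁺(aq)]^2·[Ni²⁺(aq)]) / [Fe³⁺(aq)]^2.
Solving for the unknown gives log [Fe³⁺(aq)] = −1.680, so [Fe³⁺(aq)] ≈ 0.021 M.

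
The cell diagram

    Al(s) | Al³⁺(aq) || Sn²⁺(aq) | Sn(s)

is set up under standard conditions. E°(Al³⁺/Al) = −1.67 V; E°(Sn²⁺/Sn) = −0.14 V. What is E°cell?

+1.53 V

By convention the left-hand electrode in cell notation is the anode (oxidation) and the right-hand electrode is the cathode (reduction).
E°cell = E°(right) − E°(left) = −0.14 − (−1.67) = +1.53 V.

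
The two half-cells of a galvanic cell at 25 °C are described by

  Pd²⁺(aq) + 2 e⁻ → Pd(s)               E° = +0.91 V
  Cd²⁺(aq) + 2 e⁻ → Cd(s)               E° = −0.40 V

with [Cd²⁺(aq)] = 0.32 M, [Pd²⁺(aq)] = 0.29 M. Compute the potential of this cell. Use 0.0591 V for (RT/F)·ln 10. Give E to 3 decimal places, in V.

+1.309 V

Since E°(Pd²⁺/Pd) > E°(Cd²⁺/Cd), Pd²⁺/Pd serves as the cathode.
E°cell = E°cat − E°an = +0.91 − (−0.40) = +1.31 V; n = 2.
The balanced reaction is Pd²⁺(aq) + Cd(s) → Pd(s) + Cd²⁺(aq), so Q = [Cd²⁺(aq)] / [Pd²⁺(aq)] = 1.1 and log Q = 0.043.
E = E° − (0.0591/n)·log Q = +1.31 − (0.0591/2)(0.043) = +1.309 V.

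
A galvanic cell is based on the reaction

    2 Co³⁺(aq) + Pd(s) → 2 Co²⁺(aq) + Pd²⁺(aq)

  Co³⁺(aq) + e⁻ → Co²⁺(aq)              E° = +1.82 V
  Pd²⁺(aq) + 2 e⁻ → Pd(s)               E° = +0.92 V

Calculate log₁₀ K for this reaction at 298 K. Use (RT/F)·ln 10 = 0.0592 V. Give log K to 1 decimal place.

log K = 30.4

The Co³⁺/Co²⁺ couple is reduced (cathode); E°cell = +1.82 − (+0.92) = +0.90 V with n = 2.
At equilibrium E = 0, so log K = nE°cell / 0.0592 = (2)(+0.90) / 0.0592 = 30.4.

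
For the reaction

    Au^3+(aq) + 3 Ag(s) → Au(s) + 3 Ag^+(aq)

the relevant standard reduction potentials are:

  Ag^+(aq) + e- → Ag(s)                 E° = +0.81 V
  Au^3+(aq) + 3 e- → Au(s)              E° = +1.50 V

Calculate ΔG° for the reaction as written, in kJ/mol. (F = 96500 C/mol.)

In the reaction as written Au^3+(aq) is reduced, so the Au³⁺/Au couple is the cathode and Ag⁺/Ag is the anode.
E°cell = +1.50 − (+0.81) = +0.69 V; balancing electrons gives n = 3.
ΔG° = −nFE°cell = −(3)(96500)(+0.69) J/mol = −200 kJ/mol.

−200 kJ/mol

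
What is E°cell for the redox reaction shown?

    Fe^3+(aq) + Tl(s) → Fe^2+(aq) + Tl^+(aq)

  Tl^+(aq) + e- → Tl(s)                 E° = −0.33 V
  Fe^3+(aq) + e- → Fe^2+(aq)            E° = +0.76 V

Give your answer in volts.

+1.09 V

Fe^3+(aq) gains electrons, so the Fe³⁺/Fe²⁺ couple is the cathode; the Tl⁺/Tl couple is the anode.
E°cell = E°(cathode) − E°(anode) = +0.76 − (−0.33) = +1.09 V.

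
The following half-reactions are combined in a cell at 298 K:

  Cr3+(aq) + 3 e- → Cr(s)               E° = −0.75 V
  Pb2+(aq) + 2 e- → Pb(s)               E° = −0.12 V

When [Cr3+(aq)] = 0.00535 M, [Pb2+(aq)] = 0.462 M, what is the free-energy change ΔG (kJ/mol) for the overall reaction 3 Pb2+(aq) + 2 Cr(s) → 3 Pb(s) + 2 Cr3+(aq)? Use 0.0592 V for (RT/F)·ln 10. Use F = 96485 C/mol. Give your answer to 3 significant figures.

The standard cell potential is −0.12 − (−0.75) = +0.63 V, with n = 6 electrons in the balanced equation.
The reaction quotient is [Cr3+(aq)]^2 / [Pb2+(aq)]^3 = 0.00029; by Nernst, E = +0.63 − (0.0592/6)(−3.537) = +0.6649 V.
Then ΔG = −nFE = −6 × 96485 × +0.6649 J/mol = −385 kJ/mol.

−385 kJ/mol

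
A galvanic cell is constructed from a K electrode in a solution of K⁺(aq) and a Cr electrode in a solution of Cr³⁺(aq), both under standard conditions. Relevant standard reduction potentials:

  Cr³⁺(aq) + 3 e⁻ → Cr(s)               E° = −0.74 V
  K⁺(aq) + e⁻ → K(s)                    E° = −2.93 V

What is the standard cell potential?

+2.19 V

The Cr³⁺/Cr couple has the higher E°, so Cr ion is reduced (cathode) and K is oxidized (anode).
E°cell = E°(cathode) − E°(anode) = −0.74 − (−2.93) = +2.19 V.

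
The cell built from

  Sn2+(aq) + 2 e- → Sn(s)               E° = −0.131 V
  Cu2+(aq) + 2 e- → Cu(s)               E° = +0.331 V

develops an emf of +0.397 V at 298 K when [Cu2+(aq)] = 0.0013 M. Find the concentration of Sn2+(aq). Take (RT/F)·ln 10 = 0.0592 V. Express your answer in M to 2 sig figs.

0.20 M

The Cu²⁺/Cu couple has the larger reduction potential, so it is the cathode: E°cell = +0.331 − (−0.131) = +0.462 V and n = 2.
Rearranging E = E° − (0.0592/n)·log Q gives log Q = 2(+0.462 − (+0.397))/0.0592 = 2.196.
Balancing electrons gives Cu2+(aq) + Sn(s) → Cu(s) + Sn2+(aq); thus Q = [Sn2+(aq)] / [Cu2+(aq)].
Solving for the unknown gives log [Sn2+(aq)] = −0.690, so [Sn2+(aq)] ≈ 0.20 M.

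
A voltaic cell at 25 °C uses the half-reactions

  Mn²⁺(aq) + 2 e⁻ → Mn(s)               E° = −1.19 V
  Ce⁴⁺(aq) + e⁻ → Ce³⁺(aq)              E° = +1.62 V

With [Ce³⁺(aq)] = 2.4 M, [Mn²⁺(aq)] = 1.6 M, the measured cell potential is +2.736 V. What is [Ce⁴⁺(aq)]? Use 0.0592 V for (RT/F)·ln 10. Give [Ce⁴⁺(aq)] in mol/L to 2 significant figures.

Ce⁴⁺/Ce³⁺ is the cathode (higher E°); E°cell = +1.62 − (−1.19) = +2.81 V with n = 2.
Rearranging E = E° − (0.0592/n)·log Q gives log Q = 2(+2.81 − (+2.736))/0.0592 = 2.500.
Balancing electrons gives 2 Ce⁴⁺(aq) + Mn(s) → 2 Ce³⁺(aq) + Mn²⁺(aq); thus Q = ([Ce³⁺(aq)]^2·[Mn²⁺(aq)]) / [Ce⁴⁺(aq)]^2.
Solving for the unknown gives log [Ce⁴⁺(aq)] = −0.768, so [Ce⁴⁺(aq)] ≈ 0.17 M.

0.17 M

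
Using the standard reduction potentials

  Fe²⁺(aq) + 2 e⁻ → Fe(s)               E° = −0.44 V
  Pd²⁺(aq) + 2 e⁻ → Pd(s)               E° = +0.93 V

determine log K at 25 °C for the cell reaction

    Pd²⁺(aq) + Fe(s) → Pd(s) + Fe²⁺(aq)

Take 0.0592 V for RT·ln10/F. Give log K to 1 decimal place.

log K = 46.3

The Pd²⁺/Pd couple is reduced (cathode); E°cell = +0.93 − (−0.44) = +1.37 V with n = 2.
At equilibrium E = 0, so log K = nE°cell / 0.0592 = (2)(+1.37) / 0.0592 = 46.3.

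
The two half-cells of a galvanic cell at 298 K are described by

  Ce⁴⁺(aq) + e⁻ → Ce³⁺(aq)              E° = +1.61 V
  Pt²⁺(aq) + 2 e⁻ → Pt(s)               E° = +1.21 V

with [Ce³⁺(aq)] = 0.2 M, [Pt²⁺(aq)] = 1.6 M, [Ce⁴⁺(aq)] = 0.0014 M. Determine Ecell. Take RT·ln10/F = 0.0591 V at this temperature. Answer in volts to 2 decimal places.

+0.27 V

The Ce⁴⁺/Ce³⁺ couple has the more positive E°, so it is the cathode; Pt²⁺/Pt is the anode.
E°cell = +1.61 − (+1.21) = +0.40 V, with n = 2 electrons transferred.
The balanced reaction is 2 Ce⁴⁺(aq) + Pt(s) → 2 Ce³⁺(aq) + Pt²⁺(aq), so Q = ([Ce³⁺(aq)]^2·[Pt²⁺(aq)]) / [Ce⁴⁺(aq)]^2 = 3.27×10^4 and log Q = 4.514.
E = E° − (0.0591/n)·log Q = +0.40 − (0.0591/2)(4.514) = +0.27 V.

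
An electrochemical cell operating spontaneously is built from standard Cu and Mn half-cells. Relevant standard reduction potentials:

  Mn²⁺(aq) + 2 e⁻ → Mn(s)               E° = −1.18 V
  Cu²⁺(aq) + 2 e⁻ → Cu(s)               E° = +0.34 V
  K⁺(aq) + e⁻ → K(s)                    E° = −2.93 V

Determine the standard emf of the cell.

Of the two couples in this cell, the one with the more positive reduction potential is reduced at the cathode: here that is Cu²⁺/Cu (+0.34 V); Mn²⁺/Mn (−1.18 V) is the anode.
E°cell = E°(cathode) − E°(anode) = +0.34 − (−1.18) = +1.52 V.

+1.52 V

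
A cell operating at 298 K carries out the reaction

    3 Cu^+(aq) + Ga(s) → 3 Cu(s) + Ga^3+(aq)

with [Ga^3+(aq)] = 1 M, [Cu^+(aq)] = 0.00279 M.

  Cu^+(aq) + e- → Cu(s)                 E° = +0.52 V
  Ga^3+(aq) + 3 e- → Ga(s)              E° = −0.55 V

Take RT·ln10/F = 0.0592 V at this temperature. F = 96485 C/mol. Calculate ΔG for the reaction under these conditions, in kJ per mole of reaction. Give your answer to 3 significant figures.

−266 kJ/mol

E°cell = +0.52 − (−0.55) = +1.07 V; the balanced reaction transfers n = 3 electrons.
The reaction quotient is [Ga^3+(aq)] / [Cu^+(aq)]^3 = 4.6×10^7; by Nernst, E = +1.07 − (0.0592/3)(7.663) = +0.9188 V.
Then ΔG = −nFE = −3 × 96485 × +0.9188 J/mol = −266 kJ/mol.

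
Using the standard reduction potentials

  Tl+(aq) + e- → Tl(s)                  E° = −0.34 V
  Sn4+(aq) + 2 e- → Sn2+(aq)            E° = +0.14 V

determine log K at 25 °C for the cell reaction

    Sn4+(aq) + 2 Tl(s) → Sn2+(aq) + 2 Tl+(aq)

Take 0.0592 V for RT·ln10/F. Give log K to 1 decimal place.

The Sn⁴⁺/Sn²⁺ couple is reduced (cathode); E°cell = +0.14 − (−0.34) = +0.48 V with n = 2.
At equilibrium E = 0, so log K = nE°cell / 0.0592 = (2)(+0.48) / 0.0592 = 16.2.

log K = 16.2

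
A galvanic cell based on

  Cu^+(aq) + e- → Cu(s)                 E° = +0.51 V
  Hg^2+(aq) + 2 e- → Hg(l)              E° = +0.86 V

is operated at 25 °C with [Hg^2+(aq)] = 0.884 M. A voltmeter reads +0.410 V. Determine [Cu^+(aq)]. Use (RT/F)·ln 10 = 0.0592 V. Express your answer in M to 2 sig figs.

The Hg²⁺/Hg couple has the larger reduction potential, so it is the cathode: E°cell = +0.86 − (+0.51) = +0.35 V and n = 2.
From the Nernst equation, log Q = n(E° − E)/0.0592 = 2·(+0.35 − (+0.410))/0.0592 = −2.027.
For Hg^2+(aq) + 2 Cu(s) → Hg(l) + 2 Cu^+(aq), the reaction quotient is Q = [Cu^+(aq)]^2 / [Hg^2+(aq)].
Solving for the unknown gives log [Cu^+(aq)] = −1.040, so [Cu^+(aq)] ≈ 0.091 M.

0.091 M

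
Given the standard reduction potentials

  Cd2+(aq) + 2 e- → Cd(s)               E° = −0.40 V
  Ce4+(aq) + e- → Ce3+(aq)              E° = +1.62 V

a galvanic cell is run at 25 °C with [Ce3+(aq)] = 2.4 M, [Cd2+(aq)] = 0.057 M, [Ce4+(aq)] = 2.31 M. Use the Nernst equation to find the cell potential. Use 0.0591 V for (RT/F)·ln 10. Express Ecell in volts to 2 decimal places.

Ce⁴⁺/Ce³⁺ is reduced (cathode, E° = +1.62 V) and Cd²⁺/Cd is oxidized (anode).
E°cell = E°cat − E°an = +1.62 − (−0.40) = +2.02 V; n = 2.
For the overall reaction 2 Ce4+(aq) + Cd(s) → 2 Ce3+(aq) + Cd2+(aq), Q = ([Ce3+(aq)]^2·[Cd2+(aq)]) / [Ce4+(aq)]^2 = 0.0615, giving log Q = −1.211.
Applying E = E° − (RT ln10/nF)·log Q gives +2.02 − (0.0591/2)(−1.211) = +2.06 V.

+2.06 V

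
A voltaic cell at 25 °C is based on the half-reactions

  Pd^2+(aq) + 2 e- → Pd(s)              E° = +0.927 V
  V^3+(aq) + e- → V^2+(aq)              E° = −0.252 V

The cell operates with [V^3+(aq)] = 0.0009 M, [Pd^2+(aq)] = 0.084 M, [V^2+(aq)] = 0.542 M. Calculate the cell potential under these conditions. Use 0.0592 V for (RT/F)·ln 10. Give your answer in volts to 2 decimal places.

+1.31 V

Since E°(Pd²⁺/Pd) > E°(V³⁺/V²⁺), Pd²⁺/Pd serves as the cathode.
E°cell = +0.927 − (−0.252) = +1.179 V, with n = 2 electrons transferred.
Balancing gives Pd^2+(aq) + 2 V^2+(aq) → Pd(s) + 2 V^3+(aq); hence Q = [V^3+(aq)]^2 / ([Pd^2+(aq)]·[V^2+(aq)]^2) = 3.28×10^−5 (log Q = −4.484).
Applying E = E° − (RT ln10/nF)·log Q gives +1.179 − (0.0592/2)(−4.484) = +1.31 V.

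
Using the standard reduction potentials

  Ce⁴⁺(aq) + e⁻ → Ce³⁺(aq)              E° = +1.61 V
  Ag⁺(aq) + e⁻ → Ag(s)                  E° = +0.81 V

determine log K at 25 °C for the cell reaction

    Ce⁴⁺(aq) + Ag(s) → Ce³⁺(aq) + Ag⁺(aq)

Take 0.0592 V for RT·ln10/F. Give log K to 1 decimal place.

The Ce⁴⁺/Ce³⁺ couple is reduced (cathode); E°cell = +1.61 − (+0.81) = +0.80 V with n = 1.
At equilibrium E = 0, so log K = nE°cell / 0.0592 = (1)(+0.80) / 0.0592 = 13.5.

log K = 13.5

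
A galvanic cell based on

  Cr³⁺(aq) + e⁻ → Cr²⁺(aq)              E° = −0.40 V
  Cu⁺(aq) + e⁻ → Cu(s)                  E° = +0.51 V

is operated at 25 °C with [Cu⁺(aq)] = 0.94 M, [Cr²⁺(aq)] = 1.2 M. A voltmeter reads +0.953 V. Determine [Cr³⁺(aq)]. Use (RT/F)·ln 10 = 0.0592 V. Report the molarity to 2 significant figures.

0.21 M

With Cu⁺/Cu at the cathode and Cr³⁺/Cr²⁺ at the anode, E°cell = +0.51 − (−0.40) = +0.91 V (n = 1).
Rearranging E = E° − (0.0592/n)·log Q gives log Q = 1(+0.91 − (+0.953))/0.0592 = −0.726.
Balancing electrons gives Cu⁺(aq) + Cr²⁺(aq) → Cu(s) + Cr³⁺(aq); thus Q = [Cr³⁺(aq)] / ([Cu⁺(aq)]·[Cr²⁺(aq)]).
Substituting the known concentrations and solving, log [Cr³⁺(aq)] = −0.674 and [Cr³⁺(aq)] = 0.21 M.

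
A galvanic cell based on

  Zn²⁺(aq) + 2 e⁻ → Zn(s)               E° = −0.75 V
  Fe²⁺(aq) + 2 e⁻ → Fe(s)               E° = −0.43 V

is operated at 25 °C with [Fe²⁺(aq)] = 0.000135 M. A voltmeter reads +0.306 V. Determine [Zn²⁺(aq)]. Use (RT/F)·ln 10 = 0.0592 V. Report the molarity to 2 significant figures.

The Fe²⁺/Fe couple has the larger reduction potential, so it is the cathode: E°cell = −0.43 − (−0.75) = +0.32 V and n = 2.
From the Nernst equation, log Q = n(E° − E)/0.0592 = 2·(+0.32 − (+0.306))/0.0592 = 0.473.
For Fe²⁺(aq) + Zn(s) → Fe(s) + Zn²⁺(aq), the reaction quotient is Q = [Zn²⁺(aq)] / [Fe²⁺(aq)].
Isolating [Zn²⁺(aq)] in Q = 10^{0.473} yields log [Zn²⁺(aq)] = −3.397, i.e. 0.00040 M.

0.00040 M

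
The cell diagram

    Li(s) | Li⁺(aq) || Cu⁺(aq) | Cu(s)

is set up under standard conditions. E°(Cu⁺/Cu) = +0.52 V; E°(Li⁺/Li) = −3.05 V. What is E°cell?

By convention the left-hand electrode in cell notation is the anode (oxidation) and the right-hand electrode is the cathode (reduction).
E°cell = E°(right) − E°(left) = +0.52 − (−3.05) = +3.57 V.

+3.57 V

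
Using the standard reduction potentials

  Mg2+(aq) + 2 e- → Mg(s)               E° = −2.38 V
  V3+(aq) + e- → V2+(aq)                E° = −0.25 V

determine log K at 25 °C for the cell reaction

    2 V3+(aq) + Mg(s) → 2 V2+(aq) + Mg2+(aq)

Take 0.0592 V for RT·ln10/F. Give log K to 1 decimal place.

The V³⁺/V²⁺ couple is reduced (cathode); E°cell = −0.25 − (−2.38) = +2.13 V with n = 2.
At equilibrium E = 0, so log K = nE°cell / 0.0592 = (2)(+2.13) / 0.0592 = 72.0.

log K = 72.0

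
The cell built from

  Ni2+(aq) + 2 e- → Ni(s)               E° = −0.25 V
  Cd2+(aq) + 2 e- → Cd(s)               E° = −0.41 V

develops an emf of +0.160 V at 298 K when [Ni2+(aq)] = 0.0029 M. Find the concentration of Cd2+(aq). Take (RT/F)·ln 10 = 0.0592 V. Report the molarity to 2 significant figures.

0.0029 M

The Ni²⁺/Ni couple has the larger reduction potential, so it is the cathode: E°cell = −0.25 − (−0.41) = +0.16 V and n = 2.
Since E = E° − (0.0592/n)·log Q, log Q = n(E° − E)/0.0592 = 0.000.
For Ni2+(aq) + Cd(s) → Ni(s) + Cd2+(aq), the reaction quotient is Q = [Cd2+(aq)] / [Ni2+(aq)].
Solving for the unknown gives log [Cd2+(aq)] = −2.538, so [Cd2+(aq)] ≈ 0.0029 M.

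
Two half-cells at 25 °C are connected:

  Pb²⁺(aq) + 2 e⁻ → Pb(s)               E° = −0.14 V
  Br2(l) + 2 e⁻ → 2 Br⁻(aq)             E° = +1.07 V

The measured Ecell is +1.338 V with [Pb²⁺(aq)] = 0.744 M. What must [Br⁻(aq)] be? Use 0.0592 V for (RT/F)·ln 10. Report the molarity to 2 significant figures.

With Br₂/Br⁻ at the cathode and Pb²⁺/Pb at the anode, E°cell = +1.07 − (−0.14) = +1.21 V (n = 2).
From the Nernst equation, log Q = n(E° − E)/0.0592 = 2·(+1.21 − (+1.338))/0.0592 = −4.324.
Balancing electrons gives Br2(l) + Pb(s) → 2 Br⁻(aq) + Pb²⁺(aq); thus Q = [Br⁻(aq)]^2·[Pb²⁺(aq)].
Isolating [Br⁻(aq)] in Q = 10^{−4.324} yields log [Br⁻(aq)] = −2.098, i.e. 0.0080 M.

0.0080 M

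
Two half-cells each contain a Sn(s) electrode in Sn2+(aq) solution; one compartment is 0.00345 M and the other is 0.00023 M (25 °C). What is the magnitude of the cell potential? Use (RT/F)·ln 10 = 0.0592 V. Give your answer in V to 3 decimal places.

For a concentration cell E°cell = 0, since both electrodes use the same couple.
The compartment with the higher Sn2+(aq) concentration (0.00345 M) acts as the cathode; ions are reduced there and produced at the dilute (0.00023 M) anode.
With n = 2, Ecell = −(0.0592/2)·log([dilute]/[conc]) = −(0.0592/2)·log(0.00023/0.00345) = +0.035 V.

0.035 V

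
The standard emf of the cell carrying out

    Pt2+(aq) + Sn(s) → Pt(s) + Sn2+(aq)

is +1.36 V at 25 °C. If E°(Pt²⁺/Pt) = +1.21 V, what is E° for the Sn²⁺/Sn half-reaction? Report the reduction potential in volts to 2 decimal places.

−0.15 V

In the reaction as written the Pt²⁺/Pt couple is reduced (cathode) and Sn²⁺/Sn is oxidized (anode), so E°cell = E°(Pt²⁺/Pt) − E°(Sn²⁺/Sn).
E°(Sn²⁺/Sn) = E°(cathode) − E°cell = +1.21 − (+1.36) = −0.15 V.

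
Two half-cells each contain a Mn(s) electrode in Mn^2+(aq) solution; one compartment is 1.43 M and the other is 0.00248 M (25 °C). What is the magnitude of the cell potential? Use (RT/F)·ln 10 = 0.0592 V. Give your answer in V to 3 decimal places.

For a concentration cell E°cell = 0, since both electrodes use the same couple.
The compartment with the higher Mn^2+(aq) concentration (1.43 M) acts as the cathode; ions are reduced there and produced at the dilute (0.00248 M) anode.
With n = 2, Ecell = −(0.0592/2)·log([dilute]/[conc]) = −(0.0592/2)·log(0.00248/1.43) = +0.082 V.

0.082 V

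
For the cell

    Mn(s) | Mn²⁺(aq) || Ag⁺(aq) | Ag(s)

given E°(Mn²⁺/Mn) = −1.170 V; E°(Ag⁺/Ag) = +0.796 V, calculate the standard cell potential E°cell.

+1.966 V

By convention the left-hand electrode in cell notation is the anode (oxidation) and the right-hand electrode is the cathode (reduction).
E°cell = E°(right) − E°(left) = +0.796 − (−1.170) = +1.966 V.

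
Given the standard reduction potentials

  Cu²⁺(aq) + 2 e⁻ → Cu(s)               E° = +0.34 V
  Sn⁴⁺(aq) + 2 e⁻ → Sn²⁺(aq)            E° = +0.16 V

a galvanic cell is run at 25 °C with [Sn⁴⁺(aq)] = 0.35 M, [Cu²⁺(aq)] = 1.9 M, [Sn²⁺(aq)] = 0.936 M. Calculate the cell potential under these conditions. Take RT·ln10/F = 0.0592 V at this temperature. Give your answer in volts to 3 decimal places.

Since E°(Cu²⁺/Cu) > E°(Sn⁴⁺/Sn²⁺), Cu²⁺/Cu serves as the cathode.
E°cell = E°cat − E°an = +0.34 − (+0.16) = +0.18 V; n = 2.
The balanced reaction is Cu²⁺(aq) + Sn²⁺(aq) → Cu(s) + Sn⁴⁺(aq), so Q = [Sn⁴⁺(aq)] / ([Cu²⁺(aq)]·[Sn²⁺(aq)]) = 0.197 and log Q = −0.706.
E = E° − (0.0592/n)·log Q = +0.18 − (0.0592/2)(−0.706) = +0.201 V.

+0.201 V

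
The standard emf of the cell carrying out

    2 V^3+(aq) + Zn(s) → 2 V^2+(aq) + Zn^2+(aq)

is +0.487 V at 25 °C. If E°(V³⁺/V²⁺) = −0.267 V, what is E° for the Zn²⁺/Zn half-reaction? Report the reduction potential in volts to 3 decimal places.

−0.754 V

In the reaction as written the V³⁺/V²⁺ couple is reduced (cathode) and Zn²⁺/Zn is oxidized (anode), so E°cell = E°(V³⁺/V²⁺) − E°(Zn²⁺/Zn).
E°(Zn²⁺/Zn) = E°(cathode) − E°cell = −0.267 − (+0.487) = −0.754 V.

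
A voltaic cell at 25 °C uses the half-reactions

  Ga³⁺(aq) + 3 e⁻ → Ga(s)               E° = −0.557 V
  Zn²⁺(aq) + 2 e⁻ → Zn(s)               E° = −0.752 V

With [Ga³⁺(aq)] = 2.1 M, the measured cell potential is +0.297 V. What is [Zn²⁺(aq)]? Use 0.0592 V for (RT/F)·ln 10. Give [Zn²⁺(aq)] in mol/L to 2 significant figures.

The Ga³⁺/Ga couple has the larger reduction potential, so it is the cathode: E°cell = −0.557 − (−0.752) = +0.195 V and n = 6.
From the Nernst equation, log Q = n(E° − E)/0.0592 = 6·(+0.195 − (+0.297))/0.0592 = −10.338.
For 2 Ga³⁺(aq) + 3 Zn(s) → 2 Ga(s) + 3 Zn²⁺(aq), the reaction quotient is Q = [Zn²⁺(aq)]^3 / [Ga³⁺(aq)]^2.
Solving for the unknown gives log [Zn²⁺(aq)] = −3.231, so [Zn²⁺(aq)] ≈ 0.00059 M.

0.00059 M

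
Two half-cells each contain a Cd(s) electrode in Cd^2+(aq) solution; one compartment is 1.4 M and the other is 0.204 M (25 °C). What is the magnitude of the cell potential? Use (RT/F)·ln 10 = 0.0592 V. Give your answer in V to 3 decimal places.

0.025 V

For a concentration cell E°cell = 0, since both electrodes use the same couple.
The compartment with the higher Cd^2+(aq) concentration (1.4 M) acts as the cathode; ions are reduced there and produced at the dilute (0.204 M) anode.
With n = 2, Ecell = −(0.0592/2)·log([dilute]/[conc]) = −(0.0592/2)·log(0.204/1.4) = +0.025 V.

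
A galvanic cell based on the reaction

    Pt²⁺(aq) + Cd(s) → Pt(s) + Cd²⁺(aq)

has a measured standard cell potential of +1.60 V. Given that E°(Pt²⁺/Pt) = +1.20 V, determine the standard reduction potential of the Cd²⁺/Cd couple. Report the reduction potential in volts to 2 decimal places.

−0.40 V

In the reaction as written the Pt²⁺/Pt couple is reduced (cathode) and Cd²⁺/Cd is oxidized (anode), so E°cell = E°(Pt²⁺/Pt) − E°(Cd²⁺/Cd).
E°(Cd²⁺/Cd) = E°(cathode) − E°cell = +1.20 − (+1.60) = −0.40 V.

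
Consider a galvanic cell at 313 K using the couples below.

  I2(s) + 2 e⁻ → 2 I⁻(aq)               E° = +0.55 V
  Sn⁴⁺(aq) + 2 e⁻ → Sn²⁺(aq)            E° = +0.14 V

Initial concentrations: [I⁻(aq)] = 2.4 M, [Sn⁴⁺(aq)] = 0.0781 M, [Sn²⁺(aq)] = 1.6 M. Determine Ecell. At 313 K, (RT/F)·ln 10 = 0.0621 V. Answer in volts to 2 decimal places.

+0.43 V

I₂/I⁻ is reduced (cathode, E° = +0.55 V) and Sn⁴⁺/Sn²⁺ is oxidized (anode).
E°cell = E°cat − E°an = +0.55 − (+0.14) = +0.41 V; n = 2.
Balancing gives I2(s) + Sn²⁺(aq) → 2 I⁻(aq) + Sn⁴⁺(aq); hence Q = ([I⁻(aq)]^2·[Sn⁴⁺(aq)]) / [Sn²⁺(aq)] = 0.281 (log Q = −0.551).
By the Nernst equation, E = +0.41 − (0.0621/2)·(−0.551) = +0.43 V.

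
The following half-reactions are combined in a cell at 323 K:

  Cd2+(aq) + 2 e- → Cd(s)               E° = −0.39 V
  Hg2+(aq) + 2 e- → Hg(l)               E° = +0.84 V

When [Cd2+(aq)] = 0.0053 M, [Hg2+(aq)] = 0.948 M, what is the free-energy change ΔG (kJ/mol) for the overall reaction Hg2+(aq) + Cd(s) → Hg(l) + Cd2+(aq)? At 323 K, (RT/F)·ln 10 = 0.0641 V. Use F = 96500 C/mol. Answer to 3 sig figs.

E°cell = +0.84 − (−0.39) = +1.23 V; the balanced reaction transfers n = 2 electrons.
The reaction quotient is [Cd2+(aq)] / [Hg2+(aq)] = 0.00559; by Nernst, E = +1.23 − (0.0641/2)(−2.253) = +1.3022 V.
Finally ΔG = −nFE = −(2)(96500 C/mol)(+1.3022 V) = −251 kJ/mol.

−251 kJ/mol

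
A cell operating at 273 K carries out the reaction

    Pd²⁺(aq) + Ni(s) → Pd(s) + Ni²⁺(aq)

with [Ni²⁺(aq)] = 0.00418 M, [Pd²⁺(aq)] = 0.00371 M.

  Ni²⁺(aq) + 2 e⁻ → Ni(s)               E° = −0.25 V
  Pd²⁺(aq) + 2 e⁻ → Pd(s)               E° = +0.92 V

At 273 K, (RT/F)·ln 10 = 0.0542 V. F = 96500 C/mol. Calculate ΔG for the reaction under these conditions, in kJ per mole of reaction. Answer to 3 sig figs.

The standard cell potential is +0.92 − (−0.25) = +1.17 V, with n = 2 electrons in the balanced equation.
The reaction quotient is [Ni²⁺(aq)] / [Pd²⁺(aq)] = 1.13; by Nernst, E = +1.17 − (0.0542/2)(0.052) = +1.1686 V.
Then ΔG = −nFE = −2 × 96500 × +1.1686 J/mol = −226 kJ/mol.

−226 kJ/mol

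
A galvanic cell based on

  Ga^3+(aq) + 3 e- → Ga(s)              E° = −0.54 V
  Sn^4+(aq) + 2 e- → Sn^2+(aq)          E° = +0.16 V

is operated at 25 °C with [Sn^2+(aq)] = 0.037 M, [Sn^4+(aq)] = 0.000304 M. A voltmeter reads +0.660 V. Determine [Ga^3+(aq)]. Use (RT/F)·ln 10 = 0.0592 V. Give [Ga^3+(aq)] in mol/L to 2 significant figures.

0.079 M

With Sn⁴⁺/Sn²⁺ at the cathode and Ga³⁺/Ga at the anode, E°cell = +0.16 − (−0.54) = +0.70 V (n = 6).
Rearranging E = E° − (0.0592/n)·log Q gives log Q = 6(+0.70 − (+0.660))/0.0592 = 4.054.
For 3 Sn^4+(aq) + 2 Ga(s) → 3 Sn^2+(aq) + 2 Ga^3+(aq), the reaction quotient is Q = ([Sn^2+(aq)]^3·[Ga^3+(aq)]^2) / [Sn^4+(aq)]^3.
Isolating [Ga^3+(aq)] in Q = 10^{4.054} yields log [Ga^3+(aq)] = −1.101, i.e. 0.079 M.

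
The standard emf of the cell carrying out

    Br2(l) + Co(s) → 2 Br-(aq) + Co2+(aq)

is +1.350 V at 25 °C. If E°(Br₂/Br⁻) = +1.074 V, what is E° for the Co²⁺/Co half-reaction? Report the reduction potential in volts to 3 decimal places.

−0.276 V

In the reaction as written the Br₂/Br⁻ couple is reduced (cathode) and Co²⁺/Co is oxidized (anode), so E°cell = E°(Br₂/Br⁻) − E°(Co²⁺/Co).
E°(Co²⁺/Co) = E°(cathode) − E°cell = +1.074 − (+1.350) = −0.276 V.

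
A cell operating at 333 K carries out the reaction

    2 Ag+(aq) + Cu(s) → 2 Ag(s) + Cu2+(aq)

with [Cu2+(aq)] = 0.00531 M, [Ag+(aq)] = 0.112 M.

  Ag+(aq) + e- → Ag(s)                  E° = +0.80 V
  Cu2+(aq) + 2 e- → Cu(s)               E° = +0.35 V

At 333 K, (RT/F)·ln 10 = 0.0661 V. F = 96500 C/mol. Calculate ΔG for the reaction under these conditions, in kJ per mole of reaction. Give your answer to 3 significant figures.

With Ag⁺/Ag reduced at the cathode, E°cell = +0.80 − (+0.35) = +0.45 V and n = 2.
The reaction quotient is [Cu2+(aq)] / [Ag+(aq)]^2 = 0.423; by Nernst, E = +0.45 − (0.0661/2)(−0.373) = +0.4623 V.
Then ΔG = −nFE = −2 × 96500 × +0.4623 J/mol = −89.2 kJ/mol.

−89.2 kJ/mol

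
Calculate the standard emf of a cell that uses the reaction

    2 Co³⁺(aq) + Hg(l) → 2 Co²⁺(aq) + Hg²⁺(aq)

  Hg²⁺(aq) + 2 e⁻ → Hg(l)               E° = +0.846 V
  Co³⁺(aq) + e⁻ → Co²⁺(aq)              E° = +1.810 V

+0.964 V

In the reaction as written, Co³⁺(aq) is reduced (cathode) and Hg²⁺(aq) is produced by oxidation at the anode.
E°cell = E°(cathode) − E°(anode) = +1.810 − (+0.846) = +0.964 V.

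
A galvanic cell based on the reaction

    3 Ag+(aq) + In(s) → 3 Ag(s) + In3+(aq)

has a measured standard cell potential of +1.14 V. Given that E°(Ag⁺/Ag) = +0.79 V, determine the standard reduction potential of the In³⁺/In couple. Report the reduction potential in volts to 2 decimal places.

In the reaction as written the Ag⁺/Ag couple is reduced (cathode) and In³⁺/In is oxidized (anode), so E°cell = E°(Ag⁺/Ag) − E°(In³⁺/In).
E°(In³⁺/In) = E°(cathode) − E°cell = +0.79 − (+1.14) = −0.35 V.

−0.35 V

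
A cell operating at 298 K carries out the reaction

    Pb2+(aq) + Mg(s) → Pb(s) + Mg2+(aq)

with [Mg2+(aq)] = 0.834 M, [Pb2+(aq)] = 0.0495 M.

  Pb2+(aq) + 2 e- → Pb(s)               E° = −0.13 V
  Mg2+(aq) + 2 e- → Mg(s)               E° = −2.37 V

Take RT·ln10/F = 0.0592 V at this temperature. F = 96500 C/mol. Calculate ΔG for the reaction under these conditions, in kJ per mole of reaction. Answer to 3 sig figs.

E°cell = −0.13 − (−2.37) = +2.24 V; the balanced reaction transfers n = 2 electrons.
Q = [Mg2+(aq)] / [Pb2+(aq)] = 16.8, so log Q = 1.227 and E = +2.24 − (0.0592/2)(1.227) = +2.2037 V.
ΔG = −nFE = −(2)(96500)(+2.2037) J/mol = −425 kJ/mol.

−425 kJ/mol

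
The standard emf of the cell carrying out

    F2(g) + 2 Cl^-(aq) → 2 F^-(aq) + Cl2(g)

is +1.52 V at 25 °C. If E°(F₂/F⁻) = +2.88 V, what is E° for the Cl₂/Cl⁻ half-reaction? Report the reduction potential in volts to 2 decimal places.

In the reaction as written the F₂/F⁻ couple is reduced (cathode) and Cl₂/Cl⁻ is oxidized (anode), so E°cell = E°(F₂/F⁻) − E°(Cl₂/Cl⁻).
E°(Cl₂/Cl⁻) = E°(cathode) − E°cell = +2.88 − (+1.52) = +1.36 V.

+1.36 V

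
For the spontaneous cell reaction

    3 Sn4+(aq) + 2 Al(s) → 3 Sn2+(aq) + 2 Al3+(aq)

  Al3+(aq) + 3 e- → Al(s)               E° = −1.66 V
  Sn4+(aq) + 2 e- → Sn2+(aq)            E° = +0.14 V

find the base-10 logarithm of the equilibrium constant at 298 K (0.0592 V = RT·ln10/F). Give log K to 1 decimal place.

The Sn⁴⁺/Sn²⁺ couple is reduced (cathode); E°cell = +0.14 − (−1.66) = +1.80 V with n = 6.
At equilibrium E = 0, so log K = nE°cell / 0.0592 = (6)(+1.80) / 0.0592 = 182.4.

log K = 182.4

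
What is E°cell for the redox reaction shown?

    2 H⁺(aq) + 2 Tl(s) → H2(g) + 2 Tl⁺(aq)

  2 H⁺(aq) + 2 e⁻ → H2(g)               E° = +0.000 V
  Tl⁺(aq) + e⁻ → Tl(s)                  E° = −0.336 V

In the reaction as written, H⁺(aq) is reduced (cathode) and Tl⁺(aq) is produced by oxidation at the anode.
E°cell = E°(cathode) − E°(anode) = +0.000 − (−0.336) = +0.336 V.
The positive value indicates the reaction is spontaneous as written.

+0.336 V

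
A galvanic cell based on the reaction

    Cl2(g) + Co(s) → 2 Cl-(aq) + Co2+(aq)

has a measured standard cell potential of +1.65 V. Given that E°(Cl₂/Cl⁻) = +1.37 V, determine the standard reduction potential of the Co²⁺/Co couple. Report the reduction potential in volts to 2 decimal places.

−0.28 V

In the reaction as written the Cl₂/Cl⁻ couple is reduced (cathode) and Co²⁺/Co is oxidized (anode), so E°cell = E°(Cl₂/Cl⁻) − E°(Co²⁺/Co).
E°(Co²⁺/Co) = E°(cathode) − E°cell = +1.37 − (+1.65) = −0.28 V.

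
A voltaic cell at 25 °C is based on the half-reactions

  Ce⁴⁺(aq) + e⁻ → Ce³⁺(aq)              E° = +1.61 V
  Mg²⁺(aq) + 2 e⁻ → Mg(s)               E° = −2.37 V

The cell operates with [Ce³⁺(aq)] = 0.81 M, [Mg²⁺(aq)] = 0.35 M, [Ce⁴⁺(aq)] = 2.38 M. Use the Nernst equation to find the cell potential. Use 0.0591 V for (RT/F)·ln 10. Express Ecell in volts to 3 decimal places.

+4.021 V

The Ce⁴⁺/Ce³⁺ couple has the more positive E°, so it is the cathode; Mg²⁺/Mg is the anode.
E°cell = +1.61 − (−2.37) = +3.98 V, with n = 2 electrons transferred.
For the overall reaction 2 Ce⁴⁺(aq) + Mg(s) → 2 Ce³⁺(aq) + Mg²⁺(aq), Q = ([Ce³⁺(aq)]^2·[Mg²⁺(aq)]) / [Ce⁴⁺(aq)]^2 = 0.0405, giving log Q = −1.392.
Applying E = E° − (RT ln10/nF)·log Q gives +3.98 − (0.0591/2)(−1.392) = +4.021 V.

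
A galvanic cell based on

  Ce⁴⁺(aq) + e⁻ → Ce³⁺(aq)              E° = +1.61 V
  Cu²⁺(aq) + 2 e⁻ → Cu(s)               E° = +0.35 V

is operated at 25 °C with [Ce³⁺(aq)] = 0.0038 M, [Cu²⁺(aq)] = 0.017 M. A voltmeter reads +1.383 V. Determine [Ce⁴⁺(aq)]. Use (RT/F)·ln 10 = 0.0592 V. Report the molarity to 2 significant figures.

With Ce⁴⁺/Ce³⁺ at the cathode and Cu²⁺/Cu at the anode, E°cell = +1.61 − (+0.35) = +1.26 V (n = 2).
Rearranging E = E° − (0.0592/n)·log Q gives log Q = 2(+1.26 − (+1.383))/0.0592 = −4.155.
For 2 Ce⁴⁺(aq) + Cu(s) → 2 Ce³⁺(aq) + Cu²⁺(aq), the reaction quotient is Q = ([Ce³⁺(aq)]^2·[Cu²⁺(aq)]) / [Ce⁴⁺(aq)]^2.
Isolating [Ce⁴⁺(aq)] in Q = 10^{−4.155} yields log [Ce⁴⁺(aq)] = −1.227, i.e. 0.059 M.

0.059 M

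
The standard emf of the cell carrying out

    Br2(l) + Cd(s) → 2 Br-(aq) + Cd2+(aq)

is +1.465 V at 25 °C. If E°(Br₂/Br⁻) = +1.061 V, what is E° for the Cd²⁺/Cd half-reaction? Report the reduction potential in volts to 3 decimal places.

−0.404 V

In the reaction as written the Br₂/Br⁻ couple is reduced (cathode) and Cd²⁺/Cd is oxidized (anode), so E°cell = E°(Br₂/Br⁻) − E°(Cd²⁺/Cd).
E°(Cd²⁺/Cd) = E°(cathode) − E°cell = +1.061 − (+1.465) = −0.404 V.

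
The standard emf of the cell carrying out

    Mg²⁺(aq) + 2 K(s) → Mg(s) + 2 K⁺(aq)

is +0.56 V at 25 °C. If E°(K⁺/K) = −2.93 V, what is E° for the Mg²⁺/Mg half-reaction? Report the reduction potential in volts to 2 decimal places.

In the reaction as written the Mg²⁺/Mg couple is reduced (cathode) and K⁺/K is oxidized (anode), so E°cell = E°(Mg²⁺/Mg) − E°(K⁺/K).
E°(Mg²⁺/Mg) = E°cell + E°(anode) = +0.56 + (−2.93) = −2.37 V.

−2.37 V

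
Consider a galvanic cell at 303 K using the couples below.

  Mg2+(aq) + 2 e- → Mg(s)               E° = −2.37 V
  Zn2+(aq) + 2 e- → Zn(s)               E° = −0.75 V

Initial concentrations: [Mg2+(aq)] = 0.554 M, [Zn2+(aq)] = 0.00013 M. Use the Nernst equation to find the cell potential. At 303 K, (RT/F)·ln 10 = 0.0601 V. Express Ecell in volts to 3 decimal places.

+1.511 V

Since E°(Zn²⁺/Zn) > E°(Mg²⁺/Mg), Zn²⁺/Zn serves as the cathode.
The standard potential is −0.75 − (−2.37) = +1.62 V and the balanced reaction transfers n = 2 electrons.
The balanced reaction is Zn2+(aq) + Mg(s) → Zn(s) + Mg2+(aq), so Q = [Mg2+(aq)] / [Zn2+(aq)] = 4.26×10^3 and log Q = 3.630.
Applying E = E° − (RT ln10/nF)·log Q gives +1.62 − (0.0601/2)(3.630) = +1.511 V.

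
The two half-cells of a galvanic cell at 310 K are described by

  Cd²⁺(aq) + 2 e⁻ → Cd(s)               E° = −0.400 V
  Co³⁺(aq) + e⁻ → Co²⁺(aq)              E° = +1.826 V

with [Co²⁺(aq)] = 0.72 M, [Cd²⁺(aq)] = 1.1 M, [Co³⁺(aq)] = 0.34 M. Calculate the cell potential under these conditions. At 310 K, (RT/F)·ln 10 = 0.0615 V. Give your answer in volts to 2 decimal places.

+2.20 V

Since E°(Co³⁺/Co²⁺) > E°(Cd²⁺/Cd), Co³⁺/Co²⁺ serves as the cathode.
E°cell = E°cat − E°an = +1.826 − (−0.400) = +2.226 V; n = 2.
For the overall reaction 2 Co³⁺(aq) + Cd(s) → 2 Co²⁺(aq) + Cd²⁺(aq), Q = ([Co²⁺(aq)]^2·[Cd²⁺(aq)]) / [Co³⁺(aq)]^2 = 4.93, giving log Q = 0.693.
E = E° − (0.0615/n)·log Q = +2.226 − (0.0615/2)(0.693) = +2.20 V.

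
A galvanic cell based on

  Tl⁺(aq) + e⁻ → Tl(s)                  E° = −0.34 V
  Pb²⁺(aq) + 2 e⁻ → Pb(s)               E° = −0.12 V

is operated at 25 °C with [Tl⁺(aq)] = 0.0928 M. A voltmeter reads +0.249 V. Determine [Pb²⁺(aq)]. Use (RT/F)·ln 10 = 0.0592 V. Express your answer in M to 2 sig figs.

With Pb²⁺/Pb at the cathode and Tl⁺/Tl at the anode, E°cell = −0.12 − (−0.34) = +0.22 V (n = 2).
Since E = E° − (0.0592/n)·log Q, log Q = n(E° − E)/0.0592 = −0.980.
For Pb²⁺(aq) + 2 Tl(s) → Pb(s) + 2 Tl⁺(aq), the reaction quotient is Q = [Tl⁺(aq)]^2 / [Pb²⁺(aq)].
Substituting the known concentrations and solving, log [Pb²⁺(aq)] = −1.085 and [Pb²⁺(aq)] = 0.082 M.

0.082 M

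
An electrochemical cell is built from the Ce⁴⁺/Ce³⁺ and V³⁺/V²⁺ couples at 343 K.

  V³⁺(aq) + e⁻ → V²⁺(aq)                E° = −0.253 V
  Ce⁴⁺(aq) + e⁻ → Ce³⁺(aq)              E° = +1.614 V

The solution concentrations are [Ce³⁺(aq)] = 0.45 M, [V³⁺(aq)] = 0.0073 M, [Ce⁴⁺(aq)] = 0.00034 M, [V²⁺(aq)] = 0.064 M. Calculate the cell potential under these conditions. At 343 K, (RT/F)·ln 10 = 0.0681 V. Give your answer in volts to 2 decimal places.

+1.72 V

The Ce⁴⁺/Ce³⁺ couple has the more positive E°, so it is the cathode; V³⁺/V²⁺ is the anode.
E°cell = +1.614 − (−0.253) = +1.867 V, with n = 1 electron transferred.
Balancing gives Ce⁴⁺(aq) + V²⁺(aq) → Ce³⁺(aq) + V³⁺(aq); hence Q = ([Ce³⁺(aq)]·[V³⁺(aq)]) / ([Ce⁴⁺(aq)]·[V²⁺(aq)]) = 151 (log Q = 2.179).
Applying E = E° − (RT ln10/nF)·log Q gives +1.867 − (0.0681/1)(2.179) = +1.72 V.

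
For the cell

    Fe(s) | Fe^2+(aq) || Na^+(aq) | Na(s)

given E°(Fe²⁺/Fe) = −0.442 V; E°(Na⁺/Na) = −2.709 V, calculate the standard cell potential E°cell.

By convention the left-hand electrode in cell notation is the anode (oxidation) and the right-hand electrode is the cathode (reduction).
E°cell = E°(right) − E°(left) = −2.709 − (−0.442) = −2.267 V.
The negative sign shows that, as written, the cell would require an external voltage to drive the reaction.

−2.267 V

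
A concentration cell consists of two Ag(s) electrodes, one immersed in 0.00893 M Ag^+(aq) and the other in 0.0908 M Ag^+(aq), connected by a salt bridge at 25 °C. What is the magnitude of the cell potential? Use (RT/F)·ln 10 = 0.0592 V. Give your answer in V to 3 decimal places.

0.060 V

For a concentration cell E°cell = 0, since both electrodes use the same couple.
The compartment with the higher Ag^+(aq) concentration (0.0908 M) acts as the cathode; ions are reduced there and produced at the dilute (0.00893 M) anode.
With n = 1, Ecell = −(0.0592/1)·log([dilute]/[conc]) = −(0.0592/1)·log(0.00893/0.0908) = +0.060 V.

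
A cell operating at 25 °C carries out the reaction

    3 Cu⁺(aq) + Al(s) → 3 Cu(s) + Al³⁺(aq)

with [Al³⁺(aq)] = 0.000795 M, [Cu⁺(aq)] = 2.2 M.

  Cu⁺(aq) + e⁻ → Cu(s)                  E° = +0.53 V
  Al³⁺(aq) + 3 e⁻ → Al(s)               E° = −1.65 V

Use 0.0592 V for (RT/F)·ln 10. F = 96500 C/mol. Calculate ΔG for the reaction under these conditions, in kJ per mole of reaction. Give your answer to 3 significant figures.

The standard cell potential is +0.53 − (−1.65) = +2.18 V, with n = 3 electrons in the balanced equation.
Here Q = [Al³⁺(aq)] / [Cu⁺(aq)]^3 = 7.47×10^−5 (log Q = −4.127), giving E = +2.18 − (0.0592/3)·(−4.127) = +2.2614 V.
Finally ΔG = −nFE = −(3)(96500 C/mol)(+2.2614 V) = −655 kJ/mol.

−655 kJ/mol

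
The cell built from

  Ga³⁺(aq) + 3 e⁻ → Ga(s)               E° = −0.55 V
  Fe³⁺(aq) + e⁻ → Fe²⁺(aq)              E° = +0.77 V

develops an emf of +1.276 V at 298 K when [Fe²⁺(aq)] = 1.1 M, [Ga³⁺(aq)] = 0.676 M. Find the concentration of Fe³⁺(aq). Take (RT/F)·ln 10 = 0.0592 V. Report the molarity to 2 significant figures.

Fe³⁺/Fe²⁺ is the cathode (higher E°); E°cell = +0.77 − (−0.55) = +1.32 V with n = 3.
From the Nernst equation, log Q = n(E° − E)/0.0592 = 3·(+1.32 − (+1.276))/0.0592 = 2.230.
The balanced reaction is 3 Fe³⁺(aq) + Ga(s) → 3 Fe²⁺(aq) + Ga³⁺(aq), so Q = ([Fe²⁺(aq)]^3·[Ga³⁺(aq)]) / [Fe³⁺(aq)]^3.
Isolating [Fe³⁺(aq)] in Q = 10^{2.230} yields log [Fe³⁺(aq)] = −0.759, i.e. 0.17 M.

0.17 M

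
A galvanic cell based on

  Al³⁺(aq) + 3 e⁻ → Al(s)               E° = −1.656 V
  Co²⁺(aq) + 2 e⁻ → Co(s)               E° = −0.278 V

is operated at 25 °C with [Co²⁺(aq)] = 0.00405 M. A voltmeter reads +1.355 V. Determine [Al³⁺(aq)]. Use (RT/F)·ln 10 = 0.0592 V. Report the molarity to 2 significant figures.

0.0038 M

The Co²⁺/Co couple has the larger reduction potential, so it is the cathode: E°cell = −0.278 − (−1.656) = +1.378 V and n = 6.
Rearranging E = E° − (0.0592/n)·log Q gives log Q = 6(+1.378 − (+1.355))/0.0592 = 2.331.
For 3 Co²⁺(aq) + 2 Al(s) → 3 Co(s) + 2 Al³⁺(aq), the reaction quotient is Q = [Al³⁺(aq)]^2 / [Co²⁺(aq)]^3.
Solving for the unknown gives log [Al³⁺(aq)] = −2.423, so [Al³⁺(aq)] ≈ 0.0038 M.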